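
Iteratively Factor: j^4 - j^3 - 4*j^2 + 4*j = (j)*(j^3 - j^2 - 4*j + 4) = j*(j - 2)*(j^2 + j - 2) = j*(j - 2)*(j + 2)*(j - 1)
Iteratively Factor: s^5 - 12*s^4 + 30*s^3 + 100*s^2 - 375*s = (s)*(s^4 - 12*s^3 + 30*s^2 + 100*s - 375) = s*(s - 5)*(s^3 - 7*s^2 - 5*s + 75) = s*(s - 5)^2*(s^2 - 2*s - 15) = s*(s - 5)^3*(s + 3)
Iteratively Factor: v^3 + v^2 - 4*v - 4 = (v - 2)*(v^2 + 3*v + 2) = (v - 2)*(v + 1)*(v + 2)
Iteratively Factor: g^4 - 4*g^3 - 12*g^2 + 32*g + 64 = (g + 2)*(g^3 - 6*g^2 + 32) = (g - 4)*(g + 2)*(g^2 - 2*g - 8) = (g - 4)^2*(g + 2)*(g + 2)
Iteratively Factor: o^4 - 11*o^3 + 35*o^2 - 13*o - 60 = (o + 1)*(o^3 - 12*o^2 + 47*o - 60) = (o - 3)*(o + 1)*(o^2 - 9*o + 20) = (o - 4)*(o - 3)*(o + 1)*(o - 5)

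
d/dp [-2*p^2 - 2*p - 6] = -4*p - 2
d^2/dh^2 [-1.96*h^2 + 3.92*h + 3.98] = -3.92000000000000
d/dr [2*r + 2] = 2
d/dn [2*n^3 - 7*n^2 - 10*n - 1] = 6*n^2 - 14*n - 10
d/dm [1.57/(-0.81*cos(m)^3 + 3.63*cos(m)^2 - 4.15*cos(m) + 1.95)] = (-3.8151*cos(m)^2 + 11.3982*cos(m) - 6.5155)*sin(m)/(0.81*cos(m)^3 - 3.63*cos(m)^2 + 4.15*cos(m) - 1.95)^2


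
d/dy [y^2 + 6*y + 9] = 2*y + 6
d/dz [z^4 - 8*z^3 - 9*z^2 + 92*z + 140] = 4*z^3 - 24*z^2 - 18*z + 92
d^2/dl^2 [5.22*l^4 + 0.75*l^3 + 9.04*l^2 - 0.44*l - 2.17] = 62.64*l^2 + 4.5*l + 18.08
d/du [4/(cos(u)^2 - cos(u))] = 4*(-sin(u)/cos(u)^2 + 2*tan(u))/(cos(u) - 1)^2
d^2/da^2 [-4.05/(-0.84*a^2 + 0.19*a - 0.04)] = (-5.71536*a^2 + 1.29276*a + 4.05*(1.68*a - 0.19)*(3.36*a - 0.38) - 0.27216)/(0.84*a^2 - 0.19*a + 0.04)^3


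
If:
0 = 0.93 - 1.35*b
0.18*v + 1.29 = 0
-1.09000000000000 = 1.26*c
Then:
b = 0.69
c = -0.87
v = -7.17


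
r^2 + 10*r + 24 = (r + 4)*(r + 6)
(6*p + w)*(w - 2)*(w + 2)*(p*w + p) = 6*p^2*w^3 + 6*p^2*w^2 - 24*p^2*w - 24*p^2 + p*w^4 + p*w^3 - 4*p*w^2 - 4*p*w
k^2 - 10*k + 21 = (k - 7)*(k - 3)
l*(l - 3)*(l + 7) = l^3 + 4*l^2 - 21*l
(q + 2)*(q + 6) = q^2 + 8*q + 12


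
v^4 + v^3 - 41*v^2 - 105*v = v*(v - 7)*(v + 3)*(v + 5)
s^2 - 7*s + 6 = (s - 6)*(s - 1)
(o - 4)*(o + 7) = o^2 + 3*o - 28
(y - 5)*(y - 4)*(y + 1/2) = y^3 - 17*y^2/2 + 31*y/2 + 10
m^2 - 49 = (m - 7)*(m + 7)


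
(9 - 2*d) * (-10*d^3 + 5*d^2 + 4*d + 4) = 20*d^4 - 100*d^3 + 37*d^2 + 28*d + 36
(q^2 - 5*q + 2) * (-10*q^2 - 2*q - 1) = -10*q^4 + 48*q^3 - 11*q^2 + q - 2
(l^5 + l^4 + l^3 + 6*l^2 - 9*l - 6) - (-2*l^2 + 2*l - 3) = l^5 + l^4 + l^3 + 8*l^2 - 11*l - 3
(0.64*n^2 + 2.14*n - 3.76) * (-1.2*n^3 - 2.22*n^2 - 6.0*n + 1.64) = -0.768*n^5 - 3.9888*n^4 - 4.0788*n^3 - 3.4432*n^2 + 26.0696*n - 6.1664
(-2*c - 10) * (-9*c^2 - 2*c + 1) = 18*c^3 + 94*c^2 + 18*c - 10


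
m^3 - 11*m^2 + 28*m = m*(m - 7)*(m - 4)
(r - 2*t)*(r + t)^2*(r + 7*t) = r^4 + 7*r^3*t - 3*r^2*t^2 - 23*r*t^3 - 14*t^4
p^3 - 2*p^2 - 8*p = p*(p - 4)*(p + 2)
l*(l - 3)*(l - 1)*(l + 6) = l^4 + 2*l^3 - 21*l^2 + 18*l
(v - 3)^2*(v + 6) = v^3 - 27*v + 54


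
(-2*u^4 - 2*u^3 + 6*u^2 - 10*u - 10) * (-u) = 2*u^5 + 2*u^4 - 6*u^3 + 10*u^2 + 10*u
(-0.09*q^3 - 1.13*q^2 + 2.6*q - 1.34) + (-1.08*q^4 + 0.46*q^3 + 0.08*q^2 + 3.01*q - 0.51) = -1.08*q^4 + 0.37*q^3 - 1.05*q^2 + 5.61*q - 1.85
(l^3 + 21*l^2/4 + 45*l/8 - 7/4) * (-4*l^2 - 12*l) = -4*l^5 - 33*l^4 - 171*l^3/2 - 121*l^2/2 + 21*l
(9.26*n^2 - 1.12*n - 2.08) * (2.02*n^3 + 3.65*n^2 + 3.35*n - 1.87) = 18.7052*n^5 + 31.5366*n^4 + 22.7314*n^3 - 28.6602*n^2 - 4.8736*n + 3.8896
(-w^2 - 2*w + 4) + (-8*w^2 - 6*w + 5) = -9*w^2 - 8*w + 9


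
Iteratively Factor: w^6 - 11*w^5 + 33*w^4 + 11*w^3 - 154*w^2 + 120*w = (w + 2)*(w^5 - 13*w^4 + 59*w^3 - 107*w^2 + 60*w) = (w - 5)*(w + 2)*(w^4 - 8*w^3 + 19*w^2 - 12*w) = (w - 5)*(w - 3)*(w + 2)*(w^3 - 5*w^2 + 4*w) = (w - 5)*(w - 4)*(w - 3)*(w + 2)*(w^2 - w) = (w - 5)*(w - 4)*(w - 3)*(w - 1)*(w + 2)*(w)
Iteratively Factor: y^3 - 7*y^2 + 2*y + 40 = (y + 2)*(y^2 - 9*y + 20) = (y - 5)*(y + 2)*(y - 4)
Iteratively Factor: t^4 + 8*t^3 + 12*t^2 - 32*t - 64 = (t + 4)*(t^3 + 4*t^2 - 4*t - 16) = (t + 4)^2*(t^2 - 4) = (t + 2)*(t + 4)^2*(t - 2)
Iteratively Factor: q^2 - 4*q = (q)*(q - 4)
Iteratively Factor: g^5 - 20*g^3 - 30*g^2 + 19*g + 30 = (g - 5)*(g^4 + 5*g^3 + 5*g^2 - 5*g - 6) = (g - 5)*(g + 3)*(g^3 + 2*g^2 - g - 2) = (g - 5)*(g + 2)*(g + 3)*(g^2 - 1) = (g - 5)*(g + 1)*(g + 2)*(g + 3)*(g - 1)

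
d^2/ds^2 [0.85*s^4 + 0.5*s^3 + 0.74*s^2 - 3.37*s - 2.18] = 10.2*s^2 + 3.0*s + 1.48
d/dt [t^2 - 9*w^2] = 2*t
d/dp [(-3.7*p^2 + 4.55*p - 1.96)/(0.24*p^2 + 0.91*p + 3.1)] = (-4.459*p^2 - 21.9992*p + 15.8886)/(0.0576*p^4 + 0.4368*p^3 + 2.3161*p^2 + 5.642*p + 9.61)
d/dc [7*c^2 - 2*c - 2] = 14*c - 2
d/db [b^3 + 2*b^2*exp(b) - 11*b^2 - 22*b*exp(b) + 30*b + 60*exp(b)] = 2*b^2*exp(b) + 3*b^2 - 18*b*exp(b) - 22*b + 38*exp(b) + 30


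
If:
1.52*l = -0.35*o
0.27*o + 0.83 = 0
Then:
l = 0.71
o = -3.07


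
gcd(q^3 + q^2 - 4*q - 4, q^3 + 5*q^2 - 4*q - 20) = q^2 - 4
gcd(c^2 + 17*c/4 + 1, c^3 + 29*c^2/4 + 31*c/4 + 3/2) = c + 1/4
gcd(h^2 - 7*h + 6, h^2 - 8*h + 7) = h - 1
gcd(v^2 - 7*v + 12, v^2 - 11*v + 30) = 1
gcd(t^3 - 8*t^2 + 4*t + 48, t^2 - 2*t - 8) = t^2 - 2*t - 8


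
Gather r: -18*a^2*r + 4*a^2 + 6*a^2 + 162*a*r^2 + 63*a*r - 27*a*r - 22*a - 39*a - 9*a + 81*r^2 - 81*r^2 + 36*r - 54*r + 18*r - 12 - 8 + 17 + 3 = 10*a^2 + 162*a*r^2 - 70*a + r*(-18*a^2 + 36*a)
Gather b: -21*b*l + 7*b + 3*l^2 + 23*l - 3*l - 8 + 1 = b*(7 - 21*l) + 3*l^2 + 20*l - 7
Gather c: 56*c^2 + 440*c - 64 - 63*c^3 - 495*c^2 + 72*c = -63*c^3 - 439*c^2 + 512*c - 64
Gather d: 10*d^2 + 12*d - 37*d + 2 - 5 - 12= 10*d^2 - 25*d - 15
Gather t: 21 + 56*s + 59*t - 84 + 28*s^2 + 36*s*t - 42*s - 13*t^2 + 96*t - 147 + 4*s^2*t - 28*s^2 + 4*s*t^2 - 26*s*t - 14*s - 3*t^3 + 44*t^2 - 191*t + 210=-3*t^3 + t^2*(4*s + 31) + t*(4*s^2 + 10*s - 36)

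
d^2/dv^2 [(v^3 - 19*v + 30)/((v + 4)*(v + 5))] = 84/(v^3 + 12*v^2 + 48*v + 64)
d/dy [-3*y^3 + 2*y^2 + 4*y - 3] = -9*y^2 + 4*y + 4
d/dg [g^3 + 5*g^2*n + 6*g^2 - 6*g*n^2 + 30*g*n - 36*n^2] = 3*g^2 + 10*g*n + 12*g - 6*n^2 + 30*n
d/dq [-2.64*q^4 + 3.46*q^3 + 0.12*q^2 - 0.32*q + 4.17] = -10.56*q^3 + 10.38*q^2 + 0.24*q - 0.32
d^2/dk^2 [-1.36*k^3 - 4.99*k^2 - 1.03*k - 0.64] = -8.16*k - 9.98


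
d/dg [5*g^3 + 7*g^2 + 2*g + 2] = 15*g^2 + 14*g + 2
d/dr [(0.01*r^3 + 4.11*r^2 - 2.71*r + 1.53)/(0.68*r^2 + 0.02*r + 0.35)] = (0.0068*r^4 + 0.000399999999999956*r^3 + 1.9355*r^2 + 0.7962*r - 0.9791)/(0.4624*r^4 + 0.0272*r^3 + 0.4764*r^2 + 0.014*r + 0.1225)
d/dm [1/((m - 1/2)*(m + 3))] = 2*(-4*m - 5)/(4*m^4 + 20*m^3 + 13*m^2 - 30*m + 9)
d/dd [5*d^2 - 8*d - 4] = 10*d - 8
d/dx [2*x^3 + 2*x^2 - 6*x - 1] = 6*x^2 + 4*x - 6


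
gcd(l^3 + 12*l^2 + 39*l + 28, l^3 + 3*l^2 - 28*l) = l + 7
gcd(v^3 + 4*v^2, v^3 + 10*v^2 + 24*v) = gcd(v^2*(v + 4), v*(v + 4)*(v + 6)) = v^2 + 4*v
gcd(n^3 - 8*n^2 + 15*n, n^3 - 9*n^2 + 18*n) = n^2 - 3*n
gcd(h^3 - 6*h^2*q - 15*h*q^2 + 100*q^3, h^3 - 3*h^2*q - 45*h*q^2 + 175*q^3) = h^2 - 10*h*q + 25*q^2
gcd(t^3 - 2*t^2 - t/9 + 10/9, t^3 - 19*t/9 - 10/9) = t^2 - t - 10/9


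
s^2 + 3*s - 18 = (s - 3)*(s + 6)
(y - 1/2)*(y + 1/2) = y^2 - 1/4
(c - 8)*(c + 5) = c^2 - 3*c - 40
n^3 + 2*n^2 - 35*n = n*(n - 5)*(n + 7)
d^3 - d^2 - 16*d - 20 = (d - 5)*(d + 2)^2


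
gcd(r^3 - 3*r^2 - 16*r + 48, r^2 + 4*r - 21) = r - 3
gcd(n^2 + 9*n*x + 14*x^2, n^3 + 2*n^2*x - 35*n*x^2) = n + 7*x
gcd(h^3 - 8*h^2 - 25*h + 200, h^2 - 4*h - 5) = h - 5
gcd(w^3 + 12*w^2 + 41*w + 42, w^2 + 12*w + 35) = w + 7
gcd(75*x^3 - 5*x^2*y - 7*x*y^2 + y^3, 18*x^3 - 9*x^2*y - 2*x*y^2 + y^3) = 3*x + y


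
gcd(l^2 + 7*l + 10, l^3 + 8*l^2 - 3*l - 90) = l + 5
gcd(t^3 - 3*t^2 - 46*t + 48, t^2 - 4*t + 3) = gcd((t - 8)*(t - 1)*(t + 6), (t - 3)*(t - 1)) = t - 1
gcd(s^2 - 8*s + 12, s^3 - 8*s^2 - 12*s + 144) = s - 6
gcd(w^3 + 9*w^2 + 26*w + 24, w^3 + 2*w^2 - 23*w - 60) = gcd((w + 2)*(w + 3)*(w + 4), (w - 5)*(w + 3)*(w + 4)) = w^2 + 7*w + 12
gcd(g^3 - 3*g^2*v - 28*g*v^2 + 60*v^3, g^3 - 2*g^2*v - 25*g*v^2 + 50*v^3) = -g^2 - 3*g*v + 10*v^2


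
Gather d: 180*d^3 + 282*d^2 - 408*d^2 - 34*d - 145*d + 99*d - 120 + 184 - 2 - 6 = 180*d^3 - 126*d^2 - 80*d + 56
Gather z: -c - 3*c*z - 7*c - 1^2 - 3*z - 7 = -8*c + z*(-3*c - 3) - 8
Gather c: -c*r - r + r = -c*r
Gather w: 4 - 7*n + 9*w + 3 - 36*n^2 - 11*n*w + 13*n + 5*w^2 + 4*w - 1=-36*n^2 + 6*n + 5*w^2 + w*(13 - 11*n) + 6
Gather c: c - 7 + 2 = c - 5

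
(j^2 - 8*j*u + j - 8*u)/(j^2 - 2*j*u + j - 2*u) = (-j + 8*u)/(-j + 2*u)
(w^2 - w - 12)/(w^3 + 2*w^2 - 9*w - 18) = (w - 4)/(w^2 - w - 6)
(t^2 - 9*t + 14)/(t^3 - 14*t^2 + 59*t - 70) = 1/(t - 5)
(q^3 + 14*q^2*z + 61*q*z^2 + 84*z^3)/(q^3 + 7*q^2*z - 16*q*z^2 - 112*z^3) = (-q - 3*z)/(-q + 4*z)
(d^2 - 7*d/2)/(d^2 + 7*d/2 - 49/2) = d/(d + 7)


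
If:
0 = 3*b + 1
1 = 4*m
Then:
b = -1/3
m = 1/4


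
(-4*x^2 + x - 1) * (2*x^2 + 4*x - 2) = -8*x^4 - 14*x^3 + 10*x^2 - 6*x + 2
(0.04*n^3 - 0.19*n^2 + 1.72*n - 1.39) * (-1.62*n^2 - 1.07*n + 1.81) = -0.0648*n^5 + 0.265*n^4 - 2.5107*n^3 + 0.0674999999999997*n^2 + 4.6005*n - 2.5159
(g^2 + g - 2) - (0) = g^2 + g - 2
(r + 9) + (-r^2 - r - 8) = 1 - r^2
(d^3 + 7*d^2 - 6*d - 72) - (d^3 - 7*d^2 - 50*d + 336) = 14*d^2 + 44*d - 408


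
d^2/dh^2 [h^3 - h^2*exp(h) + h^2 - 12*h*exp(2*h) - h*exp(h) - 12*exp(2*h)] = -h^2*exp(h) - 48*h*exp(2*h) - 5*h*exp(h) + 6*h - 96*exp(2*h) - 4*exp(h) + 2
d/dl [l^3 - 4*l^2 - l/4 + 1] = 3*l^2 - 8*l - 1/4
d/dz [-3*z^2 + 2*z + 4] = 2 - 6*z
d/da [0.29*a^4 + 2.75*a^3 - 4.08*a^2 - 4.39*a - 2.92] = 1.16*a^3 + 8.25*a^2 - 8.16*a - 4.39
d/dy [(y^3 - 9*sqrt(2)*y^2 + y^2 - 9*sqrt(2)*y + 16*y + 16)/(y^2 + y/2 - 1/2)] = 2*(2*y^2 - 2*y - 32 + 9*sqrt(2))/(4*y^2 - 4*y + 1)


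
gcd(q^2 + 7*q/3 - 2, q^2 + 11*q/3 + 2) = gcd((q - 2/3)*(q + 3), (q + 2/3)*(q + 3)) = q + 3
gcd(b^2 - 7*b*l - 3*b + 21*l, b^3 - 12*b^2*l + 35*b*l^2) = b - 7*l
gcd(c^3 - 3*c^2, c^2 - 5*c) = c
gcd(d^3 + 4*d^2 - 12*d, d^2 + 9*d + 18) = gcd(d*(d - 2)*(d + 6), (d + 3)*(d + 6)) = d + 6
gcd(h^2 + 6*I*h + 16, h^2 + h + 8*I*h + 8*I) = h + 8*I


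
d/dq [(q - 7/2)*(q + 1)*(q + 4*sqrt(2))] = 3*q^2 - 5*q + 8*sqrt(2)*q - 10*sqrt(2) - 7/2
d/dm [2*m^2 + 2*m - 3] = 4*m + 2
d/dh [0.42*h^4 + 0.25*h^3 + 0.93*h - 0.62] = 1.68*h^3 + 0.75*h^2 + 0.93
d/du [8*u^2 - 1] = 16*u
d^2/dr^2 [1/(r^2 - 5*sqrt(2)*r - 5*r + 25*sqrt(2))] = 2*(-r^2 + 5*r + 5*sqrt(2)*r + (-2*r + 5 + 5*sqrt(2))^2 - 25*sqrt(2))/(r^2 - 5*sqrt(2)*r - 5*r + 25*sqrt(2))^3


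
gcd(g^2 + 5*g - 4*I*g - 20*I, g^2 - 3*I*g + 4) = g - 4*I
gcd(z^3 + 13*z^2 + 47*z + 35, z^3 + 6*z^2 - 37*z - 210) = z^2 + 12*z + 35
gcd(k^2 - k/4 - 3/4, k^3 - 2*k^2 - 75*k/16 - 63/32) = k + 3/4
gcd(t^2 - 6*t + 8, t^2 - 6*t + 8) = t^2 - 6*t + 8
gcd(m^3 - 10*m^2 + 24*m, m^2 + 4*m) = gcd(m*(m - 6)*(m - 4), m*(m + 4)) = m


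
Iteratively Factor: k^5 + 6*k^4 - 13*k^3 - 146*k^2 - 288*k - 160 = (k + 4)*(k^4 + 2*k^3 - 21*k^2 - 62*k - 40) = (k + 4)^2*(k^3 - 2*k^2 - 13*k - 10) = (k - 5)*(k + 4)^2*(k^2 + 3*k + 2) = (k - 5)*(k + 2)*(k + 4)^2*(k + 1)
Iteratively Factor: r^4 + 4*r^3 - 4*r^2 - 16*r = (r + 4)*(r^3 - 4*r) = r*(r + 4)*(r^2 - 4) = r*(r + 2)*(r + 4)*(r - 2)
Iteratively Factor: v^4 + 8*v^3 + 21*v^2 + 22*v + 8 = (v + 1)*(v^3 + 7*v^2 + 14*v + 8) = (v + 1)*(v + 2)*(v^2 + 5*v + 4) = (v + 1)*(v + 2)*(v + 4)*(v + 1)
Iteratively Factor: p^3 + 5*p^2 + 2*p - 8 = (p - 1)*(p^2 + 6*p + 8) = (p - 1)*(p + 2)*(p + 4)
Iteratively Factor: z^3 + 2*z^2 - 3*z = (z - 1)*(z^2 + 3*z) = z*(z - 1)*(z + 3)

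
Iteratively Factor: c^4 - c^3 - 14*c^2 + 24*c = (c + 4)*(c^3 - 5*c^2 + 6*c) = c*(c + 4)*(c^2 - 5*c + 6) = c*(c - 3)*(c + 4)*(c - 2)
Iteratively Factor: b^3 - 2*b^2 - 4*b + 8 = (b + 2)*(b^2 - 4*b + 4) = (b - 2)*(b + 2)*(b - 2)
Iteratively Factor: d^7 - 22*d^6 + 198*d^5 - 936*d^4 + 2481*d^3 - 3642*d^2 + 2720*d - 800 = (d - 1)*(d^6 - 21*d^5 + 177*d^4 - 759*d^3 + 1722*d^2 - 1920*d + 800) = (d - 4)*(d - 1)*(d^5 - 17*d^4 + 109*d^3 - 323*d^2 + 430*d - 200) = (d - 4)^2*(d - 1)*(d^4 - 13*d^3 + 57*d^2 - 95*d + 50) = (d - 4)^2*(d - 1)^2*(d^3 - 12*d^2 + 45*d - 50) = (d - 5)*(d - 4)^2*(d - 1)^2*(d^2 - 7*d + 10) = (d - 5)*(d - 4)^2*(d - 2)*(d - 1)^2*(d - 5)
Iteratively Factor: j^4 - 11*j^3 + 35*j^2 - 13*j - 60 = (j + 1)*(j^3 - 12*j^2 + 47*j - 60) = (j - 5)*(j + 1)*(j^2 - 7*j + 12) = (j - 5)*(j - 3)*(j + 1)*(j - 4)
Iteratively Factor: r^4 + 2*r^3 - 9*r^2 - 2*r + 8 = (r - 1)*(r^3 + 3*r^2 - 6*r - 8) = (r - 2)*(r - 1)*(r^2 + 5*r + 4) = (r - 2)*(r - 1)*(r + 4)*(r + 1)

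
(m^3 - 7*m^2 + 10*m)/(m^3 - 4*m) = (m - 5)/(m + 2)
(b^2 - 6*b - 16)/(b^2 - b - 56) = (b + 2)/(b + 7)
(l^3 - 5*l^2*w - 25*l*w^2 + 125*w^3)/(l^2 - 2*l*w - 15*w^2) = (l^2 - 25*w^2)/(l + 3*w)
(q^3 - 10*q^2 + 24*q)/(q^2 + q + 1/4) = 4*q*(q^2 - 10*q + 24)/(4*q^2 + 4*q + 1)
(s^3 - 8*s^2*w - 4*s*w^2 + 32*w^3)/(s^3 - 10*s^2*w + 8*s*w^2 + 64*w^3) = (s - 2*w)/(s - 4*w)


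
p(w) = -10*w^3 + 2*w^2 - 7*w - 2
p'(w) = -30*w^2 + 4*w - 7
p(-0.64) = 5.92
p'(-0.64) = -21.85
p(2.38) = -142.14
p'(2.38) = -167.41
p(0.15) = -3.04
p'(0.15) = -7.08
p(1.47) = -39.73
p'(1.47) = -65.95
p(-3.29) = 398.79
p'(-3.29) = -344.88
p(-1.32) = 33.72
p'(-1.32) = -64.55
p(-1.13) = 22.89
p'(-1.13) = -49.83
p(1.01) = -17.33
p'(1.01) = -33.56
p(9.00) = -7193.00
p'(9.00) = -2401.00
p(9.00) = -7193.00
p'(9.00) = -2401.00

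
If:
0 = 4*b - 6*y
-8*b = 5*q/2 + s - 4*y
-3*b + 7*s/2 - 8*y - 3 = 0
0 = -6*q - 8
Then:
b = 26/81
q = -4/3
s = 394/243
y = 52/243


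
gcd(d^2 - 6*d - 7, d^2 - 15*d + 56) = d - 7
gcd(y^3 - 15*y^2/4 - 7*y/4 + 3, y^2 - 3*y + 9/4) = 1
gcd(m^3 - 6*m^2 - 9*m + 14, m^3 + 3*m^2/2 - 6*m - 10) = m + 2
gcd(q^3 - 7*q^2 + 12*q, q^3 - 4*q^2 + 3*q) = q^2 - 3*q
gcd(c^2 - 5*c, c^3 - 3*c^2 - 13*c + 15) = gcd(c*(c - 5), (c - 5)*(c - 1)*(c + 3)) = c - 5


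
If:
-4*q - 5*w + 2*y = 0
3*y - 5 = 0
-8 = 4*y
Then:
No Solution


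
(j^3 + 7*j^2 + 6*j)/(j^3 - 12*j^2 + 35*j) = (j^2 + 7*j + 6)/(j^2 - 12*j + 35)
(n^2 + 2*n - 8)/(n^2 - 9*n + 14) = (n + 4)/(n - 7)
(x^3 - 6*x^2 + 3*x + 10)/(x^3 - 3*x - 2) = (x - 5)/(x + 1)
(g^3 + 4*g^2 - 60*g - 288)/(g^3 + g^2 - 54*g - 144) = (g + 6)/(g + 3)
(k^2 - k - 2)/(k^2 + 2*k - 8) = (k + 1)/(k + 4)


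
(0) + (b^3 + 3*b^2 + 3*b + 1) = b^3 + 3*b^2 + 3*b + 1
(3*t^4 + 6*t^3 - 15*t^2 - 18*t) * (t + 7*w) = 3*t^5 + 21*t^4*w + 6*t^4 + 42*t^3*w - 15*t^3 - 105*t^2*w - 18*t^2 - 126*t*w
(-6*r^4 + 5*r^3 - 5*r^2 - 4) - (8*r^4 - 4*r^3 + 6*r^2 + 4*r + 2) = -14*r^4 + 9*r^3 - 11*r^2 - 4*r - 6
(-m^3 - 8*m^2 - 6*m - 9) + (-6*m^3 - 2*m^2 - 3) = -7*m^3 - 10*m^2 - 6*m - 12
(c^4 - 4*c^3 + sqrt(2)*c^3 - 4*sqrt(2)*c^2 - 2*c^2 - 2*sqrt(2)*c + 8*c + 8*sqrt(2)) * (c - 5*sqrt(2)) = c^5 - 4*sqrt(2)*c^4 - 4*c^4 - 12*c^3 + 16*sqrt(2)*c^3 + 8*sqrt(2)*c^2 + 48*c^2 - 32*sqrt(2)*c + 20*c - 80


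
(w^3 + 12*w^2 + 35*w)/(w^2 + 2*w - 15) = w*(w + 7)/(w - 3)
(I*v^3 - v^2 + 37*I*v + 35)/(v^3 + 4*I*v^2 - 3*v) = (I*v^3 - v^2 + 37*I*v + 35)/(v*(v^2 + 4*I*v - 3))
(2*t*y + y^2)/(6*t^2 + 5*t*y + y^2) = y/(3*t + y)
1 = 1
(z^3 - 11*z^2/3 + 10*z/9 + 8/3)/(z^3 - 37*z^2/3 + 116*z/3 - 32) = (z + 2/3)/(z - 8)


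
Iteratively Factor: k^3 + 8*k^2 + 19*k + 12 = (k + 1)*(k^2 + 7*k + 12) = (k + 1)*(k + 3)*(k + 4)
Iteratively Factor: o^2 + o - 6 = (o - 2)*(o + 3)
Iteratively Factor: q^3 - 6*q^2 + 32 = (q - 4)*(q^2 - 2*q - 8) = (q - 4)^2*(q + 2)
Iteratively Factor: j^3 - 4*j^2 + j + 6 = (j - 3)*(j^2 - j - 2) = (j - 3)*(j + 1)*(j - 2)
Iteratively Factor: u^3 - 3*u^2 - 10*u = (u + 2)*(u^2 - 5*u) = u*(u + 2)*(u - 5)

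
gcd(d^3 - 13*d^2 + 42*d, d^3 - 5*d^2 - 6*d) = d^2 - 6*d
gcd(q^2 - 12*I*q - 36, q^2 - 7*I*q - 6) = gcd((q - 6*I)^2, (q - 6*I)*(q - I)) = q - 6*I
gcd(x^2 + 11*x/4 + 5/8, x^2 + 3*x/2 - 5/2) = x + 5/2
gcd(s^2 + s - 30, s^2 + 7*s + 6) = s + 6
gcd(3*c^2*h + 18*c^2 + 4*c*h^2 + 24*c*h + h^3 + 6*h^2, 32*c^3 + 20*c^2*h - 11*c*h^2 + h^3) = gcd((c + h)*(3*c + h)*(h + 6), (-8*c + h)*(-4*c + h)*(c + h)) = c + h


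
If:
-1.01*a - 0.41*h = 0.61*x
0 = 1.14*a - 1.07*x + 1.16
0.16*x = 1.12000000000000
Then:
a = 5.55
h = -24.09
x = 7.00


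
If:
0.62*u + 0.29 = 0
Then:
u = -0.47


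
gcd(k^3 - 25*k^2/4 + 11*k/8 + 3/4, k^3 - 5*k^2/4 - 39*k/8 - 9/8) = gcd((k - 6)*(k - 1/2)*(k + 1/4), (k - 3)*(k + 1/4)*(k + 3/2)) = k + 1/4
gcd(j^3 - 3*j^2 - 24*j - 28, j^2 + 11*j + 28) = 1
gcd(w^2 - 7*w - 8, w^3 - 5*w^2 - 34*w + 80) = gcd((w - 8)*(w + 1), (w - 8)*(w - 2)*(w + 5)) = w - 8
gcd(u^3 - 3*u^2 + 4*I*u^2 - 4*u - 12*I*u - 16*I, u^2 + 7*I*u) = 1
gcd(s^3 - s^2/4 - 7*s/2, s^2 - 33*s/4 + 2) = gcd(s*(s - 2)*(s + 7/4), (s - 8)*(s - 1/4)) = 1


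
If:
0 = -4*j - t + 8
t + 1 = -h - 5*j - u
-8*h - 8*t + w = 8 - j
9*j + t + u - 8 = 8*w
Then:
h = -268*w - 9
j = -65*w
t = 260*w + 8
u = 333*w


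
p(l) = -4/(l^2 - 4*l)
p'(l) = -4*(4 - 2*l)/(l^2 - 4*l)^2 = 8*(l - 2)/(l^2*(l - 4)^2)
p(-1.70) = -0.41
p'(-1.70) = -0.32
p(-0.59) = -1.48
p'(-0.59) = -2.83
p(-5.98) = -0.07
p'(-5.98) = -0.02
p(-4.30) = -0.11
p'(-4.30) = -0.04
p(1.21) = 1.18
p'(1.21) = -0.55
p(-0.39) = -2.34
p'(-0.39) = -6.52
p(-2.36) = -0.27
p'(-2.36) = -0.15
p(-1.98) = -0.34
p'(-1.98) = -0.23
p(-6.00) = -0.07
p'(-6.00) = -0.02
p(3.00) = 1.33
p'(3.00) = 0.89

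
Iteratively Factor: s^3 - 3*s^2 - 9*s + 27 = (s - 3)*(s^2 - 9) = (s - 3)^2*(s + 3)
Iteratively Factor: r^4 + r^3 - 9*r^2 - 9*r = (r - 3)*(r^3 + 4*r^2 + 3*r) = (r - 3)*(r + 3)*(r^2 + r) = r*(r - 3)*(r + 3)*(r + 1)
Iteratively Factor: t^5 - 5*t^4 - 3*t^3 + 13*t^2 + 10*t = (t - 5)*(t^4 - 3*t^2 - 2*t) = (t - 5)*(t - 2)*(t^3 + 2*t^2 + t) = (t - 5)*(t - 2)*(t + 1)*(t^2 + t) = (t - 5)*(t - 2)*(t + 1)^2*(t)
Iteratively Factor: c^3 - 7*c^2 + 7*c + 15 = (c - 5)*(c^2 - 2*c - 3) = (c - 5)*(c - 3)*(c + 1)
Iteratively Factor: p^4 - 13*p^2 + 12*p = (p - 1)*(p^3 + p^2 - 12*p) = (p - 3)*(p - 1)*(p^2 + 4*p) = (p - 3)*(p - 1)*(p + 4)*(p)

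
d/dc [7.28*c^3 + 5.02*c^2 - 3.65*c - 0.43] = 21.84*c^2 + 10.04*c - 3.65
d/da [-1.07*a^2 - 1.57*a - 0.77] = -2.14*a - 1.57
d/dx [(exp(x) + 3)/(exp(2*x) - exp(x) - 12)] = -exp(x)/(exp(2*x) - 8*exp(x) + 16)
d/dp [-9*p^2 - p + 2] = -18*p - 1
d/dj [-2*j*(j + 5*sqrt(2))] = -4*j - 10*sqrt(2)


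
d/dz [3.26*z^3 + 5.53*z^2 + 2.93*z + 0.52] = 9.78*z^2 + 11.06*z + 2.93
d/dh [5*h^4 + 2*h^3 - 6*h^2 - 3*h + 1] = 20*h^3 + 6*h^2 - 12*h - 3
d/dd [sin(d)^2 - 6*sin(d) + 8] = 2*(sin(d) - 3)*cos(d)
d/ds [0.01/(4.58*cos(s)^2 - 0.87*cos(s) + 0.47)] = (0.0916*cos(s) - 0.0087)*sin(s)/(4.58*cos(s)^2 - 0.87*cos(s) + 0.47)^2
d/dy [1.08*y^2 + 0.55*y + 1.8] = 2.16*y + 0.55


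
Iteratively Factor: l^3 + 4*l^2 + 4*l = (l + 2)*(l^2 + 2*l) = l*(l + 2)*(l + 2)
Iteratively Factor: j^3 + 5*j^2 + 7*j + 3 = (j + 1)*(j^2 + 4*j + 3) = (j + 1)*(j + 3)*(j + 1)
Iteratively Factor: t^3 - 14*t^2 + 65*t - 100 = (t - 5)*(t^2 - 9*t + 20) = (t - 5)*(t - 4)*(t - 5)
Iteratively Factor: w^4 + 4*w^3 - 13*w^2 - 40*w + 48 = (w + 4)*(w^3 - 13*w + 12) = (w - 3)*(w + 4)*(w^2 + 3*w - 4) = (w - 3)*(w - 1)*(w + 4)*(w + 4)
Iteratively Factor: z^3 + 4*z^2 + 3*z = (z)*(z^2 + 4*z + 3) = z*(z + 3)*(z + 1)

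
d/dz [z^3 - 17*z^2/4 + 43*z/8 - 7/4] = 3*z^2 - 17*z/2 + 43/8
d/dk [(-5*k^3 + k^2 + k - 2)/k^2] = (-5*k^3 - k + 4)/k^3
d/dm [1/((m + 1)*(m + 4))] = (-2*m - 5)/(m^4 + 10*m^3 + 33*m^2 + 40*m + 16)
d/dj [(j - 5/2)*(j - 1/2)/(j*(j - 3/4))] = (36*j^2 - 40*j + 15)/(j^2*(16*j^2 - 24*j + 9))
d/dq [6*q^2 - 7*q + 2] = 12*q - 7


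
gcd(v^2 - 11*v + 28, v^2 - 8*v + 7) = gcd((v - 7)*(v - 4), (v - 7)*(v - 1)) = v - 7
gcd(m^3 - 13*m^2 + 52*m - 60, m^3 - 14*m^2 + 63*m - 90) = m^2 - 11*m + 30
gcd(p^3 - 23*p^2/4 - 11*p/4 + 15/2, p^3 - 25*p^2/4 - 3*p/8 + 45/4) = p^2 - 19*p/4 - 15/2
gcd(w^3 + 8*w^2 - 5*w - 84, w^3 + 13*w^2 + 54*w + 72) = w + 4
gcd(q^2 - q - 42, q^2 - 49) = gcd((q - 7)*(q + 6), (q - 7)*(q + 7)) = q - 7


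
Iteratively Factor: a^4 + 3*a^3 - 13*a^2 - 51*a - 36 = (a + 3)*(a^3 - 13*a - 12) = (a - 4)*(a + 3)*(a^2 + 4*a + 3) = (a - 4)*(a + 3)^2*(a + 1)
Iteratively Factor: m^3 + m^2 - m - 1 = (m + 1)*(m^2 - 1) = (m - 1)*(m + 1)*(m + 1)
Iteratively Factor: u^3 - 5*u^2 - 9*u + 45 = (u - 5)*(u^2 - 9) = (u - 5)*(u - 3)*(u + 3)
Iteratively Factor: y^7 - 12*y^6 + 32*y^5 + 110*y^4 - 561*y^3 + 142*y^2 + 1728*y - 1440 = (y - 3)*(y^6 - 9*y^5 + 5*y^4 + 125*y^3 - 186*y^2 - 416*y + 480) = (y - 3)*(y - 1)*(y^5 - 8*y^4 - 3*y^3 + 122*y^2 - 64*y - 480) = (y - 4)*(y - 3)*(y - 1)*(y^4 - 4*y^3 - 19*y^2 + 46*y + 120) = (y - 5)*(y - 4)*(y - 3)*(y - 1)*(y^3 + y^2 - 14*y - 24) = (y - 5)*(y - 4)^2*(y - 3)*(y - 1)*(y^2 + 5*y + 6) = (y - 5)*(y - 4)^2*(y - 3)*(y - 1)*(y + 3)*(y + 2)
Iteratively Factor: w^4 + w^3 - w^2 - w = (w)*(w^3 + w^2 - w - 1) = w*(w + 1)*(w^2 - 1) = w*(w + 1)^2*(w - 1)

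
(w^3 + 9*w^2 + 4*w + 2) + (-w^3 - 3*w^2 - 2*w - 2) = 6*w^2 + 2*w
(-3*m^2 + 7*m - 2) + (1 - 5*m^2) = -8*m^2 + 7*m - 1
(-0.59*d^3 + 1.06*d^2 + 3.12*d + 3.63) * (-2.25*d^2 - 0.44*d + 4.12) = 1.3275*d^5 - 2.1254*d^4 - 9.9172*d^3 - 5.1731*d^2 + 11.2572*d + 14.9556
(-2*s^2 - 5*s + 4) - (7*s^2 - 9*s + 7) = -9*s^2 + 4*s - 3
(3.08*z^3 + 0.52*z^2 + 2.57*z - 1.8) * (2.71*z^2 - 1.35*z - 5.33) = 8.3468*z^5 - 2.7488*z^4 - 10.1537*z^3 - 11.1191*z^2 - 11.2681*z + 9.594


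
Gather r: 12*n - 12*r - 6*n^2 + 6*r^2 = -6*n^2 + 12*n + 6*r^2 - 12*r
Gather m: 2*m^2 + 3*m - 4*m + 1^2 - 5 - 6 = 2*m^2 - m - 10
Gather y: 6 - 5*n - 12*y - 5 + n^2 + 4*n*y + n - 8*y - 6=n^2 - 4*n + y*(4*n - 20) - 5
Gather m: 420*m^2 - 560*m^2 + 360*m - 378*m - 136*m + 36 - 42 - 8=-140*m^2 - 154*m - 14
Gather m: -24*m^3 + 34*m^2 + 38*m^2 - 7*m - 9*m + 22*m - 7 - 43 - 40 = -24*m^3 + 72*m^2 + 6*m - 90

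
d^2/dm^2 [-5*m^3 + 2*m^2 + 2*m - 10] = 4 - 30*m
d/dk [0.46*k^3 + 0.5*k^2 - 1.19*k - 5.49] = 1.38*k^2 + 1.0*k - 1.19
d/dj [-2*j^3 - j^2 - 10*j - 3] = -6*j^2 - 2*j - 10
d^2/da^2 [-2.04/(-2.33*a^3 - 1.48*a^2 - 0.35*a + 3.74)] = (-(28.5192*a + 6.0384)*(2.33*a^3 + 1.48*a^2 + 0.35*a - 3.74) + 2.04*(6.99*a^2 + 2.96*a + 0.35)*(13.98*a^2 + 5.92*a + 0.7))/(2.33*a^3 + 1.48*a^2 + 0.35*a - 3.74)^3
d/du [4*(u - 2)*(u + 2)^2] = 4*(u + 2)*(3*u - 2)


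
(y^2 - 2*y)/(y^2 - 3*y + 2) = y/(y - 1)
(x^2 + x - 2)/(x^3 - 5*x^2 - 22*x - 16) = (x - 1)/(x^2 - 7*x - 8)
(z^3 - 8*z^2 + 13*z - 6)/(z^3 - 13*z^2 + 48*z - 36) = (z - 1)/(z - 6)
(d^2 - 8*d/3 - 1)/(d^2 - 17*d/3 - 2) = (d - 3)/(d - 6)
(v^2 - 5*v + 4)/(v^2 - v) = (v - 4)/v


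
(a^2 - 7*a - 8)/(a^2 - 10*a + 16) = (a + 1)/(a - 2)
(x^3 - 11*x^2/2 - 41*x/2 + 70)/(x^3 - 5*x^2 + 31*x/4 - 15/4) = 2*(x^2 - 3*x - 28)/(2*x^2 - 5*x + 3)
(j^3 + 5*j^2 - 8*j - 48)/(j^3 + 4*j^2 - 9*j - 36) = (j + 4)/(j + 3)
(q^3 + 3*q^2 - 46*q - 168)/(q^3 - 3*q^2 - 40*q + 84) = (q + 4)/(q - 2)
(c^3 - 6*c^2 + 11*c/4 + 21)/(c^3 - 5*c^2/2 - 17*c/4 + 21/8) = 2*(c - 4)/(2*c - 1)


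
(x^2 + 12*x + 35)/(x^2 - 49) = (x + 5)/(x - 7)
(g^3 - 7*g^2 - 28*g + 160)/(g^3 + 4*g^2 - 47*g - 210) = (g^2 - 12*g + 32)/(g^2 - g - 42)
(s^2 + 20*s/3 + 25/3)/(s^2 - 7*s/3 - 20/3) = (s + 5)/(s - 4)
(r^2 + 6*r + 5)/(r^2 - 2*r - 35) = (r + 1)/(r - 7)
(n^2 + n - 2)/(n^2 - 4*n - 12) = (n - 1)/(n - 6)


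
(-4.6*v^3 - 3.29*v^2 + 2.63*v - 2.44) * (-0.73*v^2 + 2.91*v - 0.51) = 3.358*v^5 - 10.9843*v^4 - 9.1478*v^3 + 11.1124*v^2 - 8.4417*v + 1.2444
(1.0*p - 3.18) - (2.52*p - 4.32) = 1.14 - 1.52*p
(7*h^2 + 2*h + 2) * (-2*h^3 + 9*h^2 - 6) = -14*h^5 + 59*h^4 + 14*h^3 - 24*h^2 - 12*h - 12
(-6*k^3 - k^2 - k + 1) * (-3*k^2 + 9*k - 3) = 18*k^5 - 51*k^4 + 12*k^3 - 9*k^2 + 12*k - 3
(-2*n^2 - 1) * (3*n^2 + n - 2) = -6*n^4 - 2*n^3 + n^2 - n + 2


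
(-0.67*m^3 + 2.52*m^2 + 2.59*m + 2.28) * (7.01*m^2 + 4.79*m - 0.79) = -4.6967*m^5 + 14.4559*m^4 + 30.756*m^3 + 26.3981*m^2 + 8.8751*m - 1.8012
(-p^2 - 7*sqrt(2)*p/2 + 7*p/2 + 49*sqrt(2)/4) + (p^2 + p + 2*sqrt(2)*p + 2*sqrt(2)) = -3*sqrt(2)*p/2 + 9*p/2 + 57*sqrt(2)/4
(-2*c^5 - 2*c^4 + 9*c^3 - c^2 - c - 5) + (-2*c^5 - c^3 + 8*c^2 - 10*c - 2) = -4*c^5 - 2*c^4 + 8*c^3 + 7*c^2 - 11*c - 7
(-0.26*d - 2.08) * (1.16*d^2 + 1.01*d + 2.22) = -0.3016*d^3 - 2.6754*d^2 - 2.678*d - 4.6176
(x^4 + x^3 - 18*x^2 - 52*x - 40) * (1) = x^4 + x^3 - 18*x^2 - 52*x - 40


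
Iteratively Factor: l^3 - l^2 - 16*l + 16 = (l - 4)*(l^2 + 3*l - 4) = (l - 4)*(l - 1)*(l + 4)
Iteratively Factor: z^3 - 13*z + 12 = (z + 4)*(z^2 - 4*z + 3) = (z - 1)*(z + 4)*(z - 3)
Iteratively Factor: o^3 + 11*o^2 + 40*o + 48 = (o + 3)*(o^2 + 8*o + 16) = (o + 3)*(o + 4)*(o + 4)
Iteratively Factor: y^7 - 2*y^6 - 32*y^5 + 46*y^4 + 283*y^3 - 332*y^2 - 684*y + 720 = (y + 4)*(y^6 - 6*y^5 - 8*y^4 + 78*y^3 - 29*y^2 - 216*y + 180) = (y - 5)*(y + 4)*(y^5 - y^4 - 13*y^3 + 13*y^2 + 36*y - 36) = (y - 5)*(y + 2)*(y + 4)*(y^4 - 3*y^3 - 7*y^2 + 27*y - 18) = (y - 5)*(y - 3)*(y + 2)*(y + 4)*(y^3 - 7*y + 6) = (y - 5)*(y - 3)*(y - 2)*(y + 2)*(y + 4)*(y^2 + 2*y - 3) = (y - 5)*(y - 3)*(y - 2)*(y - 1)*(y + 2)*(y + 4)*(y + 3)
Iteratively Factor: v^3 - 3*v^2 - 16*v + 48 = (v - 3)*(v^2 - 16) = (v - 4)*(v - 3)*(v + 4)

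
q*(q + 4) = q^2 + 4*q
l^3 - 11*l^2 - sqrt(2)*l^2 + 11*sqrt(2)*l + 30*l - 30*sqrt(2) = (l - 6)*(l - 5)*(l - sqrt(2))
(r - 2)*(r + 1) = r^2 - r - 2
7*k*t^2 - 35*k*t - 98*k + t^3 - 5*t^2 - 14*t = (7*k + t)*(t - 7)*(t + 2)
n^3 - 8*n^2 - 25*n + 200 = (n - 8)*(n - 5)*(n + 5)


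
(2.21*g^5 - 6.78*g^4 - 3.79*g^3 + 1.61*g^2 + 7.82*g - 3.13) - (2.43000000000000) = 2.21*g^5 - 6.78*g^4 - 3.79*g^3 + 1.61*g^2 + 7.82*g - 5.56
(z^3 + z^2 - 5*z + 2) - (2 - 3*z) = z^3 + z^2 - 2*z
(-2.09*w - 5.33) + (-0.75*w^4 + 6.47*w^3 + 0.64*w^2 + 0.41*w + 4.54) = -0.75*w^4 + 6.47*w^3 + 0.64*w^2 - 1.68*w - 0.79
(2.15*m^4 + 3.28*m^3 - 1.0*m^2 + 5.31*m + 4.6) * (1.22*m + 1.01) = 2.623*m^5 + 6.1731*m^4 + 2.0928*m^3 + 5.4682*m^2 + 10.9751*m + 4.646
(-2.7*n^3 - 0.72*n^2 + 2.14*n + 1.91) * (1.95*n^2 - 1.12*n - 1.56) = -5.265*n^5 + 1.62*n^4 + 9.1914*n^3 + 2.4509*n^2 - 5.4776*n - 2.9796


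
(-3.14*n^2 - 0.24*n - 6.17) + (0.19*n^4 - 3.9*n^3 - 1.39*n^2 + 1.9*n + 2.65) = 0.19*n^4 - 3.9*n^3 - 4.53*n^2 + 1.66*n - 3.52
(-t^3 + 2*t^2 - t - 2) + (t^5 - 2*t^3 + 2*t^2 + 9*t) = t^5 - 3*t^3 + 4*t^2 + 8*t - 2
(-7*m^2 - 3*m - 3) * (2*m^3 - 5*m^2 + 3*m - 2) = -14*m^5 + 29*m^4 - 12*m^3 + 20*m^2 - 3*m + 6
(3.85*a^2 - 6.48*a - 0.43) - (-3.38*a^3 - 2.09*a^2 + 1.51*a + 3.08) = 3.38*a^3 + 5.94*a^2 - 7.99*a - 3.51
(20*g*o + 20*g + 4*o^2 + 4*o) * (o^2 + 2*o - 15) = 20*g*o^3 + 60*g*o^2 - 260*g*o - 300*g + 4*o^4 + 12*o^3 - 52*o^2 - 60*o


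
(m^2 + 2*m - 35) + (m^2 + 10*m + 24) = 2*m^2 + 12*m - 11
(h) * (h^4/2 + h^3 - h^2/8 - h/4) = h^5/2 + h^4 - h^3/8 - h^2/4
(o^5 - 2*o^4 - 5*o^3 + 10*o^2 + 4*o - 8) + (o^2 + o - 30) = o^5 - 2*o^4 - 5*o^3 + 11*o^2 + 5*o - 38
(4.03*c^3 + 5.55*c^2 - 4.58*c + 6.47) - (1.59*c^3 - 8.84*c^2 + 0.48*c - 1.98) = 2.44*c^3 + 14.39*c^2 - 5.06*c + 8.45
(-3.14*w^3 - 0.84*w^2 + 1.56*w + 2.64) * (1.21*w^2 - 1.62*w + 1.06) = -3.7994*w^5 + 4.0704*w^4 - 0.0800000000000003*w^3 - 0.2232*w^2 - 2.6232*w + 2.7984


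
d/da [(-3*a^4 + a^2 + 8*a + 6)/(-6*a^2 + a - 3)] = (36*a^5 - 9*a^4 + 36*a^3 + 49*a^2 + 66*a - 30)/(36*a^4 - 12*a^3 + 37*a^2 - 6*a + 9)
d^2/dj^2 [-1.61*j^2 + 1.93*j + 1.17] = -3.22000000000000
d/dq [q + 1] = 1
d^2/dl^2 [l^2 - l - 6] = 2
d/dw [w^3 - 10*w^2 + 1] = w*(3*w - 20)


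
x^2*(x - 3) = x^3 - 3*x^2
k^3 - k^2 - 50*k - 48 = (k - 8)*(k + 1)*(k + 6)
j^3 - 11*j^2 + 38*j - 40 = (j - 5)*(j - 4)*(j - 2)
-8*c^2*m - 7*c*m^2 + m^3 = m*(-8*c + m)*(c + m)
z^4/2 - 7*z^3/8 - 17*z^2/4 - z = z*(z/2 + 1)*(z - 4)*(z + 1/4)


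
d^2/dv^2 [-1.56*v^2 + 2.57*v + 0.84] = -3.12000000000000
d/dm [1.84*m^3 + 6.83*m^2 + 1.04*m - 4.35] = 5.52*m^2 + 13.66*m + 1.04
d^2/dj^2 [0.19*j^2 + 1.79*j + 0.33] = 0.380000000000000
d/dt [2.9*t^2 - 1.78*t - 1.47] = 5.8*t - 1.78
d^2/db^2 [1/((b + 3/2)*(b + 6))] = 4*(4*(b + 6)^2 + 2*(b + 6)*(2*b + 3) + (2*b + 3)^2)/((b + 6)^3*(2*b + 3)^3)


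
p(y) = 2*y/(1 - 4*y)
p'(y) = 8*y/(1 - 4*y)^2 + 2/(1 - 4*y)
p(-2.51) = -0.45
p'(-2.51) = 0.02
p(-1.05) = -0.40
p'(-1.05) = 0.07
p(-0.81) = -0.38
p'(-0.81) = 0.11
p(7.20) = -0.52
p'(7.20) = 0.00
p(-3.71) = -0.47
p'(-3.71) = 0.01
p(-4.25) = -0.47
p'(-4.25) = 0.01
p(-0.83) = -0.38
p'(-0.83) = 0.11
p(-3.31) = -0.46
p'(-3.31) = 0.01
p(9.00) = -0.51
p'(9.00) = 0.00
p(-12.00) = -0.49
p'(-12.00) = 0.00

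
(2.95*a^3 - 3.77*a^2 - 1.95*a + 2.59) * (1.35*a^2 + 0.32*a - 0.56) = 3.9825*a^5 - 4.1455*a^4 - 5.4909*a^3 + 4.9837*a^2 + 1.9208*a - 1.4504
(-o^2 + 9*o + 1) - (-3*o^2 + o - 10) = 2*o^2 + 8*o + 11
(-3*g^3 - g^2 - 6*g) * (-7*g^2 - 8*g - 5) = 21*g^5 + 31*g^4 + 65*g^3 + 53*g^2 + 30*g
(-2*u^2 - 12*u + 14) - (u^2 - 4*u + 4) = -3*u^2 - 8*u + 10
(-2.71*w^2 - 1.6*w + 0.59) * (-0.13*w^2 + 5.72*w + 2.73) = 0.3523*w^4 - 15.2932*w^3 - 16.627*w^2 - 0.993200000000001*w + 1.6107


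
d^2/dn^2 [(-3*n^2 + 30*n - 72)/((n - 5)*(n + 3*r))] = 6*(2*(n - 5)^3*(n + 3*r) + (n - 5)^2*(n + 3*r)^2 + (n - 5)^2*(-n^2 + 10*n - 24) + (n - 5)*(n + 3*r)*(-n^2 + 10*n - 24) + (n + 3*r)^2*(-n^2 + 10*n - 24))/((n - 5)^3*(n + 3*r)^3)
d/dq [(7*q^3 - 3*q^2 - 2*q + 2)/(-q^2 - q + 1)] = q*(-7*q^3 - 14*q^2 + 22*q - 2)/(q^4 + 2*q^3 - q^2 - 2*q + 1)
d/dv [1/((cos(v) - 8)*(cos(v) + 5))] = (2*cos(v) - 3)*sin(v)/((cos(v) - 8)^2*(cos(v) + 5)^2)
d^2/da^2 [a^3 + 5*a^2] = 6*a + 10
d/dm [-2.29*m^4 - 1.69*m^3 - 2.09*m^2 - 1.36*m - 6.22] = -9.16*m^3 - 5.07*m^2 - 4.18*m - 1.36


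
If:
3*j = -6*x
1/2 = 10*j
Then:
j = 1/20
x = -1/40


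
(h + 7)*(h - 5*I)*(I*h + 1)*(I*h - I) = -h^4 - 6*h^3 + 6*I*h^3 + 12*h^2 + 36*I*h^2 + 30*h - 42*I*h - 35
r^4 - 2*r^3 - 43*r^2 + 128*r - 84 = (r - 6)*(r - 2)*(r - 1)*(r + 7)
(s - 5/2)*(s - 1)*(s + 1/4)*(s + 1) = s^4 - 9*s^3/4 - 13*s^2/8 + 9*s/4 + 5/8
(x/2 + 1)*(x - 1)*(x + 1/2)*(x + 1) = x^4/2 + 5*x^3/4 - 5*x/4 - 1/2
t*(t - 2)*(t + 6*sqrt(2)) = t^3 - 2*t^2 + 6*sqrt(2)*t^2 - 12*sqrt(2)*t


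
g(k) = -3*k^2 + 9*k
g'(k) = 9 - 6*k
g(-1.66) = -23.21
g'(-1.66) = 18.96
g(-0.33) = -3.30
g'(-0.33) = 10.98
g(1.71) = 6.62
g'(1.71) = -1.26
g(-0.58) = -6.23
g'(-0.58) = 12.48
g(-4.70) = -108.57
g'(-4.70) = 37.20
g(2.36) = 4.53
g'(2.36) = -5.16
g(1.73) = 6.59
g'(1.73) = -1.38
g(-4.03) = -84.99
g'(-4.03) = 33.18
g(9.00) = -162.00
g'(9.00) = -45.00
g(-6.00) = -162.00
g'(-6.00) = 45.00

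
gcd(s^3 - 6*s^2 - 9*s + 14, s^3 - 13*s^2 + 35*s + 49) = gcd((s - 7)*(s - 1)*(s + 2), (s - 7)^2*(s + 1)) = s - 7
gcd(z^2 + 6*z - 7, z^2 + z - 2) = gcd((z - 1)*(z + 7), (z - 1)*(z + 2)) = z - 1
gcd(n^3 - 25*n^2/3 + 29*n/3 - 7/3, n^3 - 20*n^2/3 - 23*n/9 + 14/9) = n^2 - 22*n/3 + 7/3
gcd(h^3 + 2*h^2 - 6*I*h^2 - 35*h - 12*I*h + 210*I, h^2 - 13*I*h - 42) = h - 6*I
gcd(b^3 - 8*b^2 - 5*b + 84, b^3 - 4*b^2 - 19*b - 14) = b - 7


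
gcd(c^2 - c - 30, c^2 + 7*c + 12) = 1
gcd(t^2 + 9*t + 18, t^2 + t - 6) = t + 3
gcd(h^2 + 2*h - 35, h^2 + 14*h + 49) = h + 7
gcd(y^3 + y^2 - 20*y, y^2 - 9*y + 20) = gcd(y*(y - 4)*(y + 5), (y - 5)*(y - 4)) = y - 4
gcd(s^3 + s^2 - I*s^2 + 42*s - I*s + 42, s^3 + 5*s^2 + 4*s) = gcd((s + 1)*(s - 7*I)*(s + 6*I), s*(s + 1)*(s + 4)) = s + 1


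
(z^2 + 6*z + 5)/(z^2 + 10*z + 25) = (z + 1)/(z + 5)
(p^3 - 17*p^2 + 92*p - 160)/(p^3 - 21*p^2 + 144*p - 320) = (p - 4)/(p - 8)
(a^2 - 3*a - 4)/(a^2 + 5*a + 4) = (a - 4)/(a + 4)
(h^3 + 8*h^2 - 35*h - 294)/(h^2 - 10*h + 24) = (h^2 + 14*h + 49)/(h - 4)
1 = 1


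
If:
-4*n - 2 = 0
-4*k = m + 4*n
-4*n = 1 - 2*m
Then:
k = 5/8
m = -1/2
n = -1/2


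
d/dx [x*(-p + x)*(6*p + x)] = -6*p^2 + 10*p*x + 3*x^2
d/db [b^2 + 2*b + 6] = 2*b + 2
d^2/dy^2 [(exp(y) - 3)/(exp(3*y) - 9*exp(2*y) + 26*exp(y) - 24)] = (4*exp(3*y) - 18*exp(2*y) + 4*exp(y) + 48)*exp(y)/(exp(6*y) - 18*exp(5*y) + 132*exp(4*y) - 504*exp(3*y) + 1056*exp(2*y) - 1152*exp(y) + 512)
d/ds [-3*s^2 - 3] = -6*s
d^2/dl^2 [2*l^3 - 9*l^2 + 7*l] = 12*l - 18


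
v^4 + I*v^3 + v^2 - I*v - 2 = (v - I)*(v + 2*I)*(-I*v - I)*(I*v - I)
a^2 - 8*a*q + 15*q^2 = (a - 5*q)*(a - 3*q)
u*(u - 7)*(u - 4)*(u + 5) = u^4 - 6*u^3 - 27*u^2 + 140*u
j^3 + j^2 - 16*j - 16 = (j - 4)*(j + 1)*(j + 4)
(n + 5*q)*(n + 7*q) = n^2 + 12*n*q + 35*q^2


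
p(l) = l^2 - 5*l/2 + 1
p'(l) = 2*l - 5/2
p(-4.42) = 31.59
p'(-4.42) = -11.34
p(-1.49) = 6.95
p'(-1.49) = -5.48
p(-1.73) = 8.32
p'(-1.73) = -5.96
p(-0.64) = 3.01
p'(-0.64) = -3.78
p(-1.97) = 9.81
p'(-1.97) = -6.44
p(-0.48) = 2.43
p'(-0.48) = -3.46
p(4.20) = 8.14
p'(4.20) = 5.90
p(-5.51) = 45.14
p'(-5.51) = -13.52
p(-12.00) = 175.00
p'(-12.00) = -26.50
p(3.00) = 2.50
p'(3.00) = 3.50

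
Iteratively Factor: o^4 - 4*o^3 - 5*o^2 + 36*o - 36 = (o - 2)*(o^3 - 2*o^2 - 9*o + 18) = (o - 3)*(o - 2)*(o^2 + o - 6) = (o - 3)*(o - 2)^2*(o + 3)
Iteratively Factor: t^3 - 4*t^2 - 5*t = (t - 5)*(t^2 + t) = (t - 5)*(t + 1)*(t)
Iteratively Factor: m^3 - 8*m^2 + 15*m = (m - 5)*(m^2 - 3*m) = m*(m - 5)*(m - 3)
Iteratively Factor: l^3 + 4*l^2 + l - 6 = (l + 2)*(l^2 + 2*l - 3) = (l + 2)*(l + 3)*(l - 1)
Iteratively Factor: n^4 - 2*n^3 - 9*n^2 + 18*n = (n - 2)*(n^3 - 9*n) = n*(n - 2)*(n^2 - 9) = n*(n - 3)*(n - 2)*(n + 3)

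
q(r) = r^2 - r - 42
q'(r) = 2*r - 1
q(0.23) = -42.18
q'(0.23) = -0.54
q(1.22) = -41.73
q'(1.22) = 1.44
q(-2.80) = -31.36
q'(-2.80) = -6.60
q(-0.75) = -40.69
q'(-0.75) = -2.50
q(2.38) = -38.72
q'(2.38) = 3.76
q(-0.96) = -40.12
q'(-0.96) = -2.92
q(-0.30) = -41.61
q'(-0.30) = -1.60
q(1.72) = -40.76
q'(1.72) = 2.44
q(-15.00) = 198.00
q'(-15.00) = -31.00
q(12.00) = 90.00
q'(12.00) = 23.00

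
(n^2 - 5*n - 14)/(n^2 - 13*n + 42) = (n + 2)/(n - 6)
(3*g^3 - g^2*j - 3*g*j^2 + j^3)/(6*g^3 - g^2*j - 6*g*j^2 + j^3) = (3*g - j)/(6*g - j)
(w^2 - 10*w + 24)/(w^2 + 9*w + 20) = (w^2 - 10*w + 24)/(w^2 + 9*w + 20)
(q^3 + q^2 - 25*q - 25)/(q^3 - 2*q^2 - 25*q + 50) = (q + 1)/(q - 2)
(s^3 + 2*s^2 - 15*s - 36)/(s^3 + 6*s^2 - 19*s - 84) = (s + 3)/(s + 7)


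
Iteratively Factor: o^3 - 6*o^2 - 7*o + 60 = (o + 3)*(o^2 - 9*o + 20) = (o - 5)*(o + 3)*(o - 4)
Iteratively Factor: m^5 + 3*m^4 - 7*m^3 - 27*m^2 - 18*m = (m - 3)*(m^4 + 6*m^3 + 11*m^2 + 6*m) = m*(m - 3)*(m^3 + 6*m^2 + 11*m + 6) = m*(m - 3)*(m + 2)*(m^2 + 4*m + 3) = m*(m - 3)*(m + 1)*(m + 2)*(m + 3)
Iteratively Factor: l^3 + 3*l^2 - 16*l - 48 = (l + 4)*(l^2 - l - 12) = (l + 3)*(l + 4)*(l - 4)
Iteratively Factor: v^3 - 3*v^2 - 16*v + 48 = (v - 4)*(v^2 + v - 12) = (v - 4)*(v + 4)*(v - 3)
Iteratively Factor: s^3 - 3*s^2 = (s - 3)*(s^2) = s*(s - 3)*(s)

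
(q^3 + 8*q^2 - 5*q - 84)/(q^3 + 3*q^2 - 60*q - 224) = (q - 3)/(q - 8)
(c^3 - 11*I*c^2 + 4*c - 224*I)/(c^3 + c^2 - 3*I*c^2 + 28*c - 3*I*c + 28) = (c - 8*I)/(c + 1)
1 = 1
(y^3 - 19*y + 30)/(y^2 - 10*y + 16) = (y^2 + 2*y - 15)/(y - 8)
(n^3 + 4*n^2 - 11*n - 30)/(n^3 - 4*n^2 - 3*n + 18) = (n + 5)/(n - 3)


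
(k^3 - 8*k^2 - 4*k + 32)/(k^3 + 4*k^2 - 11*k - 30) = (k^2 - 10*k + 16)/(k^2 + 2*k - 15)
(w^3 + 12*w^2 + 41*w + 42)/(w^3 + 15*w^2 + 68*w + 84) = (w + 3)/(w + 6)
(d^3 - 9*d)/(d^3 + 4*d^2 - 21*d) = (d + 3)/(d + 7)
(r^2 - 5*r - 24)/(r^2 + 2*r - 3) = (r - 8)/(r - 1)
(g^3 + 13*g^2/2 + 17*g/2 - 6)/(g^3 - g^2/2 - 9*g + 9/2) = (g + 4)/(g - 3)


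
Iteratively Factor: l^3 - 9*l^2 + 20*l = (l - 4)*(l^2 - 5*l) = (l - 5)*(l - 4)*(l)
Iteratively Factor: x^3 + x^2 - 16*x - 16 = (x + 4)*(x^2 - 3*x - 4) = (x + 1)*(x + 4)*(x - 4)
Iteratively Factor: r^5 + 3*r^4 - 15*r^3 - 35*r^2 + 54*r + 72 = (r + 1)*(r^4 + 2*r^3 - 17*r^2 - 18*r + 72) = (r + 1)*(r + 3)*(r^3 - r^2 - 14*r + 24) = (r - 2)*(r + 1)*(r + 3)*(r^2 + r - 12) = (r - 2)*(r + 1)*(r + 3)*(r + 4)*(r - 3)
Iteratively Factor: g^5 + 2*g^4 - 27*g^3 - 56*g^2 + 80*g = (g + 4)*(g^4 - 2*g^3 - 19*g^2 + 20*g) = (g - 1)*(g + 4)*(g^3 - g^2 - 20*g) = (g - 5)*(g - 1)*(g + 4)*(g^2 + 4*g) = (g - 5)*(g - 1)*(g + 4)^2*(g)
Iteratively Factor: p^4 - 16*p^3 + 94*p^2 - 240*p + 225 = (p - 5)*(p^3 - 11*p^2 + 39*p - 45) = (p - 5)^2*(p^2 - 6*p + 9) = (p - 5)^2*(p - 3)*(p - 3)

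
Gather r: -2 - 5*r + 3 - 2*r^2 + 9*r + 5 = -2*r^2 + 4*r + 6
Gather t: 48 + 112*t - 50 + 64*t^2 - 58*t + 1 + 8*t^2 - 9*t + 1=72*t^2 + 45*t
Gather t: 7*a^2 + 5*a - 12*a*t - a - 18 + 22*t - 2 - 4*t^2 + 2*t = 7*a^2 + 4*a - 4*t^2 + t*(24 - 12*a) - 20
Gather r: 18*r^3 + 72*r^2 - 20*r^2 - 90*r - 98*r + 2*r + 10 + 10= 18*r^3 + 52*r^2 - 186*r + 20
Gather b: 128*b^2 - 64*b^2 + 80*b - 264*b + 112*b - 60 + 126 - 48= 64*b^2 - 72*b + 18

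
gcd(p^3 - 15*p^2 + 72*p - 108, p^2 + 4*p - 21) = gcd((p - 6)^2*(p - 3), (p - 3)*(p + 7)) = p - 3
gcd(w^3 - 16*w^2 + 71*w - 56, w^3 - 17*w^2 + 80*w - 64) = w^2 - 9*w + 8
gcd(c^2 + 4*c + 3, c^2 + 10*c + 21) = c + 3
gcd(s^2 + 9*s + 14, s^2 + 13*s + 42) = s + 7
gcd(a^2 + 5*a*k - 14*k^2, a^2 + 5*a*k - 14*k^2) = a^2 + 5*a*k - 14*k^2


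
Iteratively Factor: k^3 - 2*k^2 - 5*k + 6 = (k - 1)*(k^2 - k - 6) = (k - 3)*(k - 1)*(k + 2)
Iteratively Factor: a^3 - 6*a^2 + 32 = (a + 2)*(a^2 - 8*a + 16) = (a - 4)*(a + 2)*(a - 4)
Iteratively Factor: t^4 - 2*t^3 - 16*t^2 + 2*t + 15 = (t - 1)*(t^3 - t^2 - 17*t - 15) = (t - 1)*(t + 1)*(t^2 - 2*t - 15) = (t - 1)*(t + 1)*(t + 3)*(t - 5)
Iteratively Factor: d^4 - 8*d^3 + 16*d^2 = (d)*(d^3 - 8*d^2 + 16*d) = d*(d - 4)*(d^2 - 4*d) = d*(d - 4)^2*(d)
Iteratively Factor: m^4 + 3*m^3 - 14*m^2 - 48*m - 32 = (m + 2)*(m^3 + m^2 - 16*m - 16) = (m + 2)*(m + 4)*(m^2 - 3*m - 4) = (m + 1)*(m + 2)*(m + 4)*(m - 4)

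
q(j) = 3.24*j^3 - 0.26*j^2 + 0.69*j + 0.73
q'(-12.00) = 1406.61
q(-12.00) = -5643.71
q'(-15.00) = 2195.49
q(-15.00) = -11003.12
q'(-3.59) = 127.83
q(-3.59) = -155.01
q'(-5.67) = 316.13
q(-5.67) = -602.14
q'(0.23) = 1.08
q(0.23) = 0.91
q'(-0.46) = 2.99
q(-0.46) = 0.04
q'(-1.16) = 14.37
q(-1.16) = -5.48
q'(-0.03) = 0.71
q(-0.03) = 0.71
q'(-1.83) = 34.19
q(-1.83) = -21.26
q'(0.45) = 2.42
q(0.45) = 1.28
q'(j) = 9.72*j^2 - 0.52*j + 0.69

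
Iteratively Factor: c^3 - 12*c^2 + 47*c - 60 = (c - 5)*(c^2 - 7*c + 12) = (c - 5)*(c - 3)*(c - 4)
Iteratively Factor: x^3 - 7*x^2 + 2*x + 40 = (x + 2)*(x^2 - 9*x + 20) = (x - 4)*(x + 2)*(x - 5)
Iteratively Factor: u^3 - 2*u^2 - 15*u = (u - 5)*(u^2 + 3*u) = u*(u - 5)*(u + 3)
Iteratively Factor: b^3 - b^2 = (b - 1)*(b^2) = b*(b - 1)*(b)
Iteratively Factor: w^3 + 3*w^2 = (w)*(w^2 + 3*w) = w^2*(w + 3)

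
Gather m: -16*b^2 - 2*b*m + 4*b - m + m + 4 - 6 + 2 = -16*b^2 - 2*b*m + 4*b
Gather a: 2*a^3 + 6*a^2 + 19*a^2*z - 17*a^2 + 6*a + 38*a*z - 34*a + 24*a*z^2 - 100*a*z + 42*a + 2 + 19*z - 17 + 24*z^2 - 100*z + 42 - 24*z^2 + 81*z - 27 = 2*a^3 + a^2*(19*z - 11) + a*(24*z^2 - 62*z + 14)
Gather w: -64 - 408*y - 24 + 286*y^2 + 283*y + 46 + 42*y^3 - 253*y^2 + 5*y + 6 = 42*y^3 + 33*y^2 - 120*y - 36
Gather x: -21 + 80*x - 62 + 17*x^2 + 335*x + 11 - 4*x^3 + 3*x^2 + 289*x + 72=-4*x^3 + 20*x^2 + 704*x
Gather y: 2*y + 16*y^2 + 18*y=16*y^2 + 20*y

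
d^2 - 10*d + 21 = (d - 7)*(d - 3)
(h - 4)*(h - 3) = h^2 - 7*h + 12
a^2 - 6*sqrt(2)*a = a*(a - 6*sqrt(2))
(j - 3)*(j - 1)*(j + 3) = j^3 - j^2 - 9*j + 9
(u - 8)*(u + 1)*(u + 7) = u^3 - 57*u - 56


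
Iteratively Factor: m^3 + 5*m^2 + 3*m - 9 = (m + 3)*(m^2 + 2*m - 3) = (m - 1)*(m + 3)*(m + 3)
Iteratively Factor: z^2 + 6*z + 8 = (z + 4)*(z + 2)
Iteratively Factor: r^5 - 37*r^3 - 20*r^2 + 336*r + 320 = (r + 4)*(r^4 - 4*r^3 - 21*r^2 + 64*r + 80) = (r - 4)*(r + 4)*(r^3 - 21*r - 20) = (r - 4)*(r + 1)*(r + 4)*(r^2 - r - 20) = (r - 5)*(r - 4)*(r + 1)*(r + 4)*(r + 4)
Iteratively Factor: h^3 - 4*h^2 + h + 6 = (h + 1)*(h^2 - 5*h + 6) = (h - 3)*(h + 1)*(h - 2)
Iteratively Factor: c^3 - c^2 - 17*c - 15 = (c + 3)*(c^2 - 4*c - 5) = (c - 5)*(c + 3)*(c + 1)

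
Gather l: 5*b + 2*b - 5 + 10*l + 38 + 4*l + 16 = 7*b + 14*l + 49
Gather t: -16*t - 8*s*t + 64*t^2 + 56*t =64*t^2 + t*(40 - 8*s)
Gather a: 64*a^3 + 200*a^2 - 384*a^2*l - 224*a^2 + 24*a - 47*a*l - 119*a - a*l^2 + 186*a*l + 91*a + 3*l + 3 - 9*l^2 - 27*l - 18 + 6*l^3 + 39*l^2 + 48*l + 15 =64*a^3 + a^2*(-384*l - 24) + a*(-l^2 + 139*l - 4) + 6*l^3 + 30*l^2 + 24*l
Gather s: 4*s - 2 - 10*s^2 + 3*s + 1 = -10*s^2 + 7*s - 1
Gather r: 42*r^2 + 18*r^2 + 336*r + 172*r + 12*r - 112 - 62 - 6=60*r^2 + 520*r - 180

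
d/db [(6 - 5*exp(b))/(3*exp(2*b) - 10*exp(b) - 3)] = (15*exp(2*b) - 36*exp(b) + 75)*exp(b)/(9*exp(4*b) - 60*exp(3*b) + 82*exp(2*b) + 60*exp(b) + 9)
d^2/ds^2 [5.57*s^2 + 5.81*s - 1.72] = 11.1400000000000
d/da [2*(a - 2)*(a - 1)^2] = 2*(a - 1)*(3*a - 5)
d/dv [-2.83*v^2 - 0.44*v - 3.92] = -5.66*v - 0.44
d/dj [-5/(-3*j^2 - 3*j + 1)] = 15*(-2*j - 1)/(3*j^2 + 3*j - 1)^2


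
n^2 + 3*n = n*(n + 3)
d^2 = d^2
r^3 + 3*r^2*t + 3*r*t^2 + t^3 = (r + t)^3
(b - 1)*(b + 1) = b^2 - 1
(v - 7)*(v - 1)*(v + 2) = v^3 - 6*v^2 - 9*v + 14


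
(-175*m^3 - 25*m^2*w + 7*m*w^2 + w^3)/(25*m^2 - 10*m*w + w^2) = (35*m^2 + 12*m*w + w^2)/(-5*m + w)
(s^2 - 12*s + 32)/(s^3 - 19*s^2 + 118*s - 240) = (s - 4)/(s^2 - 11*s + 30)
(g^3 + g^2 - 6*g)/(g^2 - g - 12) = g*(g - 2)/(g - 4)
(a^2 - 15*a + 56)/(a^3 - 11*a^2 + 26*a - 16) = (a - 7)/(a^2 - 3*a + 2)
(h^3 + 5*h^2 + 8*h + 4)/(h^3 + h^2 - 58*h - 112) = (h^2 + 3*h + 2)/(h^2 - h - 56)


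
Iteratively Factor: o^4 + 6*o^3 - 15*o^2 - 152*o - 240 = (o + 4)*(o^3 + 2*o^2 - 23*o - 60) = (o + 3)*(o + 4)*(o^2 - o - 20) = (o - 5)*(o + 3)*(o + 4)*(o + 4)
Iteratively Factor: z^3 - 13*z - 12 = (z + 1)*(z^2 - z - 12) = (z - 4)*(z + 1)*(z + 3)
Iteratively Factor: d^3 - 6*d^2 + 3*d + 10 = (d - 5)*(d^2 - d - 2) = (d - 5)*(d + 1)*(d - 2)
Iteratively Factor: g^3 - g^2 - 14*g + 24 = (g - 2)*(g^2 + g - 12) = (g - 2)*(g + 4)*(g - 3)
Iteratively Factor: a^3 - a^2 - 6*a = (a + 2)*(a^2 - 3*a) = (a - 3)*(a + 2)*(a)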